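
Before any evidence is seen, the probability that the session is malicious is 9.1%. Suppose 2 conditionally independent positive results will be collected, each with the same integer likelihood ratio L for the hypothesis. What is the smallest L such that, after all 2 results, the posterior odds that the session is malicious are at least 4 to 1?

7

Prior odds = 0.091/0.909 = 91/909.
Target odds = 4.
Need L² ≥ 4 ÷ (91/909) = 3636/91.
6² = 36 < 3636/91 ≤ 49 = 7², so L = 7.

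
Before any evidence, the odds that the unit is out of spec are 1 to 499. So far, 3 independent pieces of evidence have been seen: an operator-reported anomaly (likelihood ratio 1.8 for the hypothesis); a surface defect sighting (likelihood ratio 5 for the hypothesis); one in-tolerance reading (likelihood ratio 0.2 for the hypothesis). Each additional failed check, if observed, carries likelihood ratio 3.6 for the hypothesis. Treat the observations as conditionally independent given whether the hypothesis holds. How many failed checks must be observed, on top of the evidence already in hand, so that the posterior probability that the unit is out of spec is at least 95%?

7

Prior odds = 1/499.
Combined Bayes factor of the evidence already in hand = 1.8 × 5 × 0.2 = 1.8.
Odds after that evidence = (1/499) × 1.8 = 9/2495.
Target odds = 0.95/0.05 = 19.
Need 3.6ⁿ ≥ 19 ÷ (9/2495) = 47405/9.
3.6⁶ = 34012224/15625 falls short of 47405/9 but 3.6⁷ = 612220032/78125 reaches it, so n = 7.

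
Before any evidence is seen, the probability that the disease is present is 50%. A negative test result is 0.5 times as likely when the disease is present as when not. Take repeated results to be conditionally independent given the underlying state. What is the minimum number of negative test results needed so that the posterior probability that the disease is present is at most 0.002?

Prior odds = 0.5/0.5 = 1.
Likelihood ratio per negative test result = 0.5.
Target odds: 0.002 ÷ 0.998 = 1/499.
Need 1 × 0.5ⁿ ≤ 1/499, i.e. 0.5ⁿ ≤ 1/499.
0.5⁸ = 0.00390625 is still above 1/499 but 0.5⁹ = 0.001953125 is at or below it, so n = 9.

9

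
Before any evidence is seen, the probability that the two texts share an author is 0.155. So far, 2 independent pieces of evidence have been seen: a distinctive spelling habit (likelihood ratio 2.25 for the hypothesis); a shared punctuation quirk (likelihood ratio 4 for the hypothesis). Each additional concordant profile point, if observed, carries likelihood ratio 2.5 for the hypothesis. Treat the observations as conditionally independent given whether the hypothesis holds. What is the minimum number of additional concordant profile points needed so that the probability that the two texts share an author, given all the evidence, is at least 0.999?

Prior odds = 0.155/0.845 = 31/169.
Combined Bayes factor of the evidence already in hand = 2.25 × 4 = 9.
Odds after that evidence = (31/169) × 9 = 279/169.
Target odds = 0.999/0.001 = 999.
Need 2.5ⁿ ≥ 999 ÷ (279/169) = 18759/31.
2.5⁶ = 244.140625 falls short of 18759/31 but 2.5⁷ = 610.3515625 reaches it, so n = 7.

7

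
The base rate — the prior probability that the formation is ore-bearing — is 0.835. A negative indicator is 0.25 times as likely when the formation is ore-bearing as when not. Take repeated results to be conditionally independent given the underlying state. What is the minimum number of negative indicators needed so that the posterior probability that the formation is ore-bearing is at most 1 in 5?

Prior odds: 0.835 ÷ 0.165 = 167/33.
Likelihood ratio per negative indicator = 0.25.
Target odds: 0.2 ÷ 0.8 = 0.25.
Require 0.25ⁿ ≤ 0.25 ÷ (167/33) = 33/668.
0.25² = 0.0625 is still above 33/668 but 0.25³ = 0.015625 is at or below it, so n = 3.

3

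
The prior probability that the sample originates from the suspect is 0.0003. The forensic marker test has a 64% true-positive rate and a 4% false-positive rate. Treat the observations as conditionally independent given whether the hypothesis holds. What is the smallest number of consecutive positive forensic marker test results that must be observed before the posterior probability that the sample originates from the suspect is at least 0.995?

Prior odds: 0.0003 ÷ 0.9997 = 3/9997.
Likelihood ratio of a positive result = 0.64/0.04 = 16.
Target posterior odds = 0.995/0.005 = 199.
Require 16ⁿ ≥ 199 ÷ (3/9997) = 1989403/3.
16⁴ = 65536 falls short of 1989403/3 but 16⁵ = 1048576 reaches it, so n = 5.

5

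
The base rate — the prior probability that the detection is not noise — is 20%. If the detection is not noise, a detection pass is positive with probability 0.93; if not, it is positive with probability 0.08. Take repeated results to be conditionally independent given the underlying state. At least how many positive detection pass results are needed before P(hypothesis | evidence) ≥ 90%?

Prior odds: 0.2 ÷ 0.8 = 0.25.
Likelihood ratio of a positive = 0.93/0.08 = 11.625.
Target posterior odds = 0.9/0.1 = 9.
Require 11.625ⁿ ≥ 9 ÷ 0.25 = 36.
11.625¹ = 11.625 falls short of 36 but 11.625² = 135.140625 reaches it, so n = 2.

2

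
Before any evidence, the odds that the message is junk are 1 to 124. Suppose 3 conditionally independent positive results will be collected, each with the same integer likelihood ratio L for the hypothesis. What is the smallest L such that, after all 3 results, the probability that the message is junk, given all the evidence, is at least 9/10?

11

Prior odds = 1/124.
Target odds = 0.9/0.1 = 9.
Need L³ ≥ 9 ÷ (1/124) = 1116.
10³ = 1000 < 1116 ≤ 1331 = 11³, so L = 11.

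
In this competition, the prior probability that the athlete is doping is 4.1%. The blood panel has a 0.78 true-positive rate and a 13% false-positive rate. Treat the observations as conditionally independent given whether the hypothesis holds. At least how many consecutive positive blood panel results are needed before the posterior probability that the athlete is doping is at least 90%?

3

Prior odds = 0.041/0.959 = 41/959.
Likelihood ratio of a positive result = 0.78/0.13 = 6.
Target odds: 0.9 ÷ 0.1 = 9.
Need (41/959) × 6ⁿ ≥ 9, i.e. 6ⁿ ≥ 8631/41.
6² = 36 falls short of 8631/41 but 6³ = 216 reaches it, so n = 3.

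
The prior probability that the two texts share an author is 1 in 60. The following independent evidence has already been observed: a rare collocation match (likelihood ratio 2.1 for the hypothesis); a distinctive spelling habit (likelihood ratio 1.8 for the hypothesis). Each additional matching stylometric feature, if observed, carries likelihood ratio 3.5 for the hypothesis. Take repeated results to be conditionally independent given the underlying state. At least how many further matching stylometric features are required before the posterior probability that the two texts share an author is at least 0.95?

5

Prior odds = (1/60)/(59/60) = 1/59.
Combined Bayes factor of the evidence already in hand = 2.1 × 1.8 = 3.78.
Odds after that evidence = (1/59) × 3.78 = 189/2950.
Target odds = 0.95/0.05 = 19.
Need 3.5ⁿ ≥ 19 ÷ (189/2950) = 56050/189.
3.5⁴ = 150.0625 falls short of 56050/189 but 3.5⁵ = 525.21875 reaches it, so n = 5.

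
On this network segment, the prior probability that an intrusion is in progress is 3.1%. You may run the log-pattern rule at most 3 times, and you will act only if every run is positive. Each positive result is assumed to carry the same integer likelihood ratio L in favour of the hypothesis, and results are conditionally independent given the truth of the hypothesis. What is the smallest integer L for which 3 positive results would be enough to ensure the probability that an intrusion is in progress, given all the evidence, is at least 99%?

Prior odds = 0.031/0.969 = 31/969.
Target odds = 0.99/0.01 = 99.
Need L³ ≥ 99 ÷ (31/969) = 95931/31.
14³ = 2744 < 95931/31 ≤ 3375 = 15³, so L = 15.

15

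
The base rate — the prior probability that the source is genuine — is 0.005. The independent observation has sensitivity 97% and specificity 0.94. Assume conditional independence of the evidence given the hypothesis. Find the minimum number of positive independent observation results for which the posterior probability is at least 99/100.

4

Prior odds: 0.005 ÷ 0.995 = 1/199.
False-positive rate = 1 − 0.94 = 0.06; likelihood ratio of a positive = 0.97/0.06 = 97/6.
Target posterior odds = 0.99/0.01 = 99.
Need (1/199) × (97/6)ⁿ ≥ 99, i.e. (97/6)ⁿ ≥ 19701.
(97/6)³ = 912673/216 falls short of 19701 but (97/6)⁴ = 88529281/1296 reaches it, so n = 4.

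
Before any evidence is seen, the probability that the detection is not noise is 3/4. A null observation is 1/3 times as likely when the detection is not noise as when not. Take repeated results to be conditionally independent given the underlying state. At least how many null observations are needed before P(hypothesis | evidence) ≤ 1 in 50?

5

Prior odds: 0.75 ÷ 0.25 = 3.
Likelihood ratio per null observation = 1/3.
Target posterior odds = 0.02/0.98 = 1/49.
Need 3 × (1/3)ⁿ ≤ 1/49, i.e. (1/3)ⁿ ≤ 1/147.
(1/3)⁴ = 1/81 is still above 1/147 but (1/3)⁵ = 1/243 is at or below it, so n = 5.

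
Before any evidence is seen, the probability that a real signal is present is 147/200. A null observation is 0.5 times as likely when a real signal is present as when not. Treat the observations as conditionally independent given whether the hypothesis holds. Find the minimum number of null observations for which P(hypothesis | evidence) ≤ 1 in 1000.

12

Prior odds: 0.735 ÷ 0.265 = 147/53.
Likelihood ratio per null observation = 0.5.
Target odds: 0.001 ÷ 0.999 = 1/999.
Need (147/53) × 0.5ⁿ ≤ 1/999, i.e. 0.5ⁿ ≤ 53/146853.
0.5¹¹ = 1/2048 is still above 53/146853 but 0.5¹² = 1/4096 is at or below it, so n = 12.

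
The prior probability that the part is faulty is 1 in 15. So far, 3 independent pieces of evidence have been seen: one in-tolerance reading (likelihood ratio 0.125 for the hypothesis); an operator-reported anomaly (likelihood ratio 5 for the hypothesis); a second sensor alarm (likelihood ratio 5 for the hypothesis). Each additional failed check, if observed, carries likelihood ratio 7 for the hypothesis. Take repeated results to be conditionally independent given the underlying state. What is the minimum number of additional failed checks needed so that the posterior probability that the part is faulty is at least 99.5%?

Prior odds = (1/15)/(14/15) = 1/14.
Combined Bayes factor of the evidence already in hand = 0.125 × 5 × 5 = 3.125.
Odds after that evidence = (1/14) × 3.125 = 25/112.
Target odds = 0.995/0.005 = 199.
Need 7ⁿ ≥ 199 ÷ (25/112) = 891.52.
7³ = 343 falls short of 891.52 but 7⁴ = 2401 reaches it, so n = 4.

4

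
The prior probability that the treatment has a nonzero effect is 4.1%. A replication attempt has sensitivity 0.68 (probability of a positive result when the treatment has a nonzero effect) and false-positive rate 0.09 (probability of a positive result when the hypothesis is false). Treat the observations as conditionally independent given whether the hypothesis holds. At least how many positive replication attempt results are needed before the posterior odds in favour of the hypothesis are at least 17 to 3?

Prior odds: 0.041 ÷ 0.959 = 41/959.
Likelihood ratio of a positive result = 0.68/0.09 = 68/9.
Target odds = 17/3.
Require (68/9)ⁿ ≥ 17/3 ÷ (41/959) = 16303/123.
(68/9)² = 4624/81 falls short of 16303/123 but (68/9)³ = 314432/729 reaches it, so n = 3.

3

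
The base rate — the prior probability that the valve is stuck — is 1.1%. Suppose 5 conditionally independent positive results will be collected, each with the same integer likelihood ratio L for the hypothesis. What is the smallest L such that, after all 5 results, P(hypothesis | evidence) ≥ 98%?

6

Prior odds = 0.011/0.989 = 11/989.
Target odds = 0.98/0.02 = 49.
Need L⁵ ≥ 49 ÷ (11/989) = 48461/11.
5⁵ = 3125 < 48461/11 ≤ 7776 = 6⁵, so L = 6.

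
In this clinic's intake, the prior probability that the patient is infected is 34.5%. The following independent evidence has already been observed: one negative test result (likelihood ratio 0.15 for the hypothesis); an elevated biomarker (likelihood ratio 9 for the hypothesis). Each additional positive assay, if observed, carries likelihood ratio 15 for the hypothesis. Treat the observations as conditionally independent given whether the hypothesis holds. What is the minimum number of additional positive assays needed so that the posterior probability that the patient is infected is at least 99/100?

Prior odds = 0.345/0.655 = 69/131.
Combined Bayes factor of the evidence already in hand = 0.15 × 9 = 1.35.
Odds after that evidence = (69/131) × 1.35 = 1863/2620.
Target odds = 0.99/0.01 = 99.
Need 15ⁿ ≥ 99 ÷ (1863/2620) = 28820/207.
15¹ = 15 falls short of 28820/207 but 15² = 225 reaches it, so n = 2.

2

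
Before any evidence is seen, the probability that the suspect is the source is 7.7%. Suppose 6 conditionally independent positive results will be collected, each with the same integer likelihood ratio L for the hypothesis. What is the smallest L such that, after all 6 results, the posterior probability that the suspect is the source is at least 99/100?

Prior odds = 0.077/0.923 = 77/923.
Target odds = 0.99/0.01 = 99.
Need L⁶ ≥ 99 ÷ (77/923) = 8307/7.
3⁶ = 729 < 8307/7 ≤ 4096 = 4⁶, so L = 4.

4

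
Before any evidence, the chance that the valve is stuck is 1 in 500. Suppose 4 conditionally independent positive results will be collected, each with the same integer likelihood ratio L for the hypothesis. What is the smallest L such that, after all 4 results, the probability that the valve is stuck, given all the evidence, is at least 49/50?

Prior odds = 0.002/0.998 = 1/499.
Target odds = 0.98/0.02 = 49.
Need L⁴ ≥ 49 ÷ (1/499) = 24451.
12⁴ = 20736 < 24451 ≤ 28561 = 13⁴, so L = 13.

13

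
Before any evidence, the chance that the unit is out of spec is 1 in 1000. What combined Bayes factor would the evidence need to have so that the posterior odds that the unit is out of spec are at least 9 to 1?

8991

Prior odds = 0.001/0.999 = 1/999.
Target odds = 9.
Required Bayes factor = 9 ÷ (1/999) = 8991.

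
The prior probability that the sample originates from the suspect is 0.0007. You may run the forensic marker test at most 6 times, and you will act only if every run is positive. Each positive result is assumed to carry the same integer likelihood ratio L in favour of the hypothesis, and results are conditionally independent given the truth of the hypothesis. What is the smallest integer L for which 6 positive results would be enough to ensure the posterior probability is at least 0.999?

11

Prior odds = 0.0007/0.9993 = 7/9993.
Target odds = 0.999/0.001 = 999.
Need L⁶ ≥ 999 ÷ (7/9993) = 9983007/7.
10⁶ = 1000000 < 9983007/7 ≤ 1771561 = 11⁶, so L = 11.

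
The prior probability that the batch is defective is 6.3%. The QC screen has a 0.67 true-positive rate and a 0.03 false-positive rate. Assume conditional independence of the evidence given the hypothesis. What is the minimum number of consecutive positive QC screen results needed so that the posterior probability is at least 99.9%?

4

Prior odds = 0.063/0.937 = 63/937.
Likelihood ratio of a positive result = 0.67/0.03 = 67/3.
Target posterior odds = 0.999/0.001 = 999.
Need (63/937) × (67/3)ⁿ ≥ 999, i.e. (67/3)ⁿ ≥ 104007/7.
(67/3)³ = 300763/27 falls short of 104007/7 but (67/3)⁴ = 20151121/81 reaches it, so n = 4.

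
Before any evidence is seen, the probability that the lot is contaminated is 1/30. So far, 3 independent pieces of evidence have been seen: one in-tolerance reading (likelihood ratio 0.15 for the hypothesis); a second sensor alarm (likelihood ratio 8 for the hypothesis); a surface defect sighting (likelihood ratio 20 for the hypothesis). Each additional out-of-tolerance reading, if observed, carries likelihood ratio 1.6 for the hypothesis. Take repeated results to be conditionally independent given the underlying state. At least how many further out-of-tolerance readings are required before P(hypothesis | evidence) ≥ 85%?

Prior odds = (1/30)/(29/30) = 1/29.
Combined Bayes factor of the evidence already in hand = 0.15 × 8 × 20 = 24.
Odds after that evidence = (1/29) × 24 = 24/29.
Target odds = 0.85/0.15 = 17/3.
Need 1.6ⁿ ≥ 17/3 ÷ (24/29) = 493/72.
1.6⁴ = 6.5536 falls short of 493/72 but 1.6⁵ = 10.48576 reaches it, so n = 5.

5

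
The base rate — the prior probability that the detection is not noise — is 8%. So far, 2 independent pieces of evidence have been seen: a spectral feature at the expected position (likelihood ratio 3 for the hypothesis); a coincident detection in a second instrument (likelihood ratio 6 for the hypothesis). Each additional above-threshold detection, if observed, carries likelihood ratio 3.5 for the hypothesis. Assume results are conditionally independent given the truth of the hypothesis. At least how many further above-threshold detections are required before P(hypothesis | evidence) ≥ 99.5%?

4

Prior odds = 0.08/0.92 = 2/23.
Combined Bayes factor of the evidence already in hand = 3 × 6 = 18.
Odds after that evidence = (2/23) × 18 = 36/23.
Target odds = 0.995/0.005 = 199.
Need 3.5ⁿ ≥ 199 ÷ (36/23) = 4577/36.
3.5³ = 42.875 falls short of 4577/36 but 3.5⁴ = 150.0625 reaches it, so n = 4.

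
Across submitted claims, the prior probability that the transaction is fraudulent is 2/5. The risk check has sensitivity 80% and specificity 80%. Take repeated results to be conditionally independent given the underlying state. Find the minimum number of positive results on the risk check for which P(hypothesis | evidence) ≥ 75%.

2

Prior odds = 0.4/0.6 = 2/3.
False-positive rate = 1 − 0.8 = 0.2; likelihood ratio of a positive = 0.8/0.2 = 4.
Target odds: 0.75 ÷ 0.25 = 3.
Require 4ⁿ ≥ 3 ÷ (2/3) = 4.5.
4¹ = 4 falls short of 4.5 but 4² = 16 reaches it, so n = 2.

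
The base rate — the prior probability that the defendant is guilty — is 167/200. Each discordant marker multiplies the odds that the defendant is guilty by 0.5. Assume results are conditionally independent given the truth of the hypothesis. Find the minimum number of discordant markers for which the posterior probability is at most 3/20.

Prior odds = 0.835/0.165 = 167/33.
Likelihood ratio per discordant marker = 0.5.
Target posterior odds = 0.15/0.85 = 3/17.
Require 0.5ⁿ ≤ 3/17 ÷ (167/33) = 99/2839.
0.5⁴ = 0.0625 is still above 99/2839 but 0.5⁵ = 0.03125 is at or below it, so n = 5.

5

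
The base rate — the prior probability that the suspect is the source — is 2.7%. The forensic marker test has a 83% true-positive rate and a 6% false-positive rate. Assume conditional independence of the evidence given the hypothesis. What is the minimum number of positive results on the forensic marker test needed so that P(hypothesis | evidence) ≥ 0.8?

2

Prior odds: 0.027 ÷ 0.973 = 27/973.
Likelihood ratio of a positive result = 0.83/0.06 = 83/6.
Target odds: 0.8 ÷ 0.2 = 4.
Require (83/6)ⁿ ≥ 4 ÷ (27/973) = 3892/27.
(83/6)¹ = 83/6 falls short of 3892/27 but (83/6)² = 6889/36 reaches it, so n = 2.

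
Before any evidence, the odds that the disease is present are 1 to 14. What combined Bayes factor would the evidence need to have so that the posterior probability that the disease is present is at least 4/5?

56

Prior odds = 1/14.
Target odds = 0.8/0.2 = 4.
Required Bayes factor = 4 ÷ (1/14) = 56.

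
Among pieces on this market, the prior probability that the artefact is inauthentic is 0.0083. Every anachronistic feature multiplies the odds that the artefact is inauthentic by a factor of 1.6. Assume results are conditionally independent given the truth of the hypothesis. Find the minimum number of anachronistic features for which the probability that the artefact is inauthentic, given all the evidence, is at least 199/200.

Prior odds = 0.0083/0.9917 = 83/9917.
Likelihood ratio per anachronistic feature = 1.6.
Target odds: 0.995 ÷ 0.005 = 199.
Need (83/9917) × 1.6ⁿ ≥ 199, i.e. 1.6ⁿ ≥ 1973483/83.
1.6²¹ ≈19342.8 falls short of 1973483/83 but 1.6²² ≈30948.5 reaches it, so n = 22.

22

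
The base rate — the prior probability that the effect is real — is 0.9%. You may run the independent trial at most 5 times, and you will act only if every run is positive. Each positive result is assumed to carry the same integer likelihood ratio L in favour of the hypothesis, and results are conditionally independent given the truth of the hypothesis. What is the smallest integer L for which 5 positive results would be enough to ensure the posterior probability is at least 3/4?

4

Prior odds = 0.009/0.991 = 9/991.
Target odds = 0.75/0.25 = 3.
Need L⁵ ≥ 3 ÷ (9/991) = 991/3.
3⁵ = 243 < 991/3 ≤ 1024 = 4⁵, so L = 4.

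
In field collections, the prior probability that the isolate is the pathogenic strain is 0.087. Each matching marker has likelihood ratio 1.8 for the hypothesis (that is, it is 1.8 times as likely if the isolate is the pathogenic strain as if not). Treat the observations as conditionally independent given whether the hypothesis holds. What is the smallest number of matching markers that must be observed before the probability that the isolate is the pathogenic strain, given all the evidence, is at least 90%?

Prior odds: 0.087 ÷ 0.913 = 87/913.
Likelihood ratio per matching marker = 1.8.
Target odds: 0.9 ÷ 0.1 = 9.
Need (87/913) × 1.8ⁿ ≥ 9, i.e. 1.8ⁿ ≥ 2739/29.
1.8⁷ = 4782969/78125 falls short of 2739/29 but 1.8⁸ = 43046721/390625 reaches it, so n = 8.

8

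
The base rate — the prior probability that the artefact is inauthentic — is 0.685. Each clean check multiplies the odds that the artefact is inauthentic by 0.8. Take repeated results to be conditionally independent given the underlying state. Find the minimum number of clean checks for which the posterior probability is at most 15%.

Prior odds = 0.685/0.315 = 137/63.
Likelihood ratio per clean check = 0.8.
Target posterior odds = 0.15/0.85 = 3/17.
Need (137/63) × 0.8ⁿ ≤ 3/17, i.e. 0.8ⁿ ≤ 189/2329.
0.8¹¹ = 4194304/48828125 is still above 189/2329 but 0.8¹² = 16777216/244140625 is at or below it, so n = 12.

12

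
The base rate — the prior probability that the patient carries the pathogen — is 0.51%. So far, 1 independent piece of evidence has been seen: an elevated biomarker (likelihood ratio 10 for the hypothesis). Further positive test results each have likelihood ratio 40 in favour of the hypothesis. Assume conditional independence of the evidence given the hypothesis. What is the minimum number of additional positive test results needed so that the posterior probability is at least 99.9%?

3

Prior odds = 0.0051/0.9949 = 51/9949.
Bayes factor of the evidence already in hand = 10.
Odds after that evidence = (51/9949) × 10 = 510/9949.
Target odds = 0.999/0.001 = 999.
Need 40ⁿ ≥ 999 ÷ (510/9949) = 3313017/170.
40² = 1600 falls short of 3313017/170 but 40³ = 64000 reaches it, so n = 3.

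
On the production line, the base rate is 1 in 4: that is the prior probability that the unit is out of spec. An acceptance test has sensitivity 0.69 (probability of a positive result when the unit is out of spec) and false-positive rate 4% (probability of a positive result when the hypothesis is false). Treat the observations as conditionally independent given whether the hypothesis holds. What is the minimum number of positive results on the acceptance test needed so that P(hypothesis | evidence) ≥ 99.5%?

3

Prior odds: 0.25 ÷ 0.75 = 1/3.
Likelihood ratio of a positive result = 0.69/0.04 = 17.25.
Target posterior odds = 0.995/0.005 = 199.
Require 17.25ⁿ ≥ 199 ÷ (1/3) = 597.
17.25² = 297.5625 falls short of 597 but 17.25³ = 5132.953125 reaches it, so n = 3.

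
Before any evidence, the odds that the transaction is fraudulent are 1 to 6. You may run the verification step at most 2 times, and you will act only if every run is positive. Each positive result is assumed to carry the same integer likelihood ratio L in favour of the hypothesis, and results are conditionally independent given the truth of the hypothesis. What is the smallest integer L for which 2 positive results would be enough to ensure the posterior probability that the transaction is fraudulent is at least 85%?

Prior odds = 1/6.
Target odds = 0.85/0.15 = 17/3.
Need L² ≥ 17/3 ÷ (1/6) = 34.
5² = 25 < 34 ≤ 36 = 6², so L = 6.

6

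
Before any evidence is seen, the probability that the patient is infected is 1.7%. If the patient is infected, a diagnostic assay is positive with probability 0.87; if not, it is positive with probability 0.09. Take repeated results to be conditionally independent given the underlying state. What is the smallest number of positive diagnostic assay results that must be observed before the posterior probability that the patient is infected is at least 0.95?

Prior odds: 0.017 ÷ 0.983 = 17/983.
Likelihood ratio of a positive = 0.87/0.09 = 29/3.
Target posterior odds = 0.95/0.05 = 19.
Need (17/983) × (29/3)ⁿ ≥ 19, i.e. (29/3)ⁿ ≥ 18677/17.
(29/3)³ = 24389/27 falls short of 18677/17 but (29/3)⁴ = 707281/81 reaches it, so n = 4.

4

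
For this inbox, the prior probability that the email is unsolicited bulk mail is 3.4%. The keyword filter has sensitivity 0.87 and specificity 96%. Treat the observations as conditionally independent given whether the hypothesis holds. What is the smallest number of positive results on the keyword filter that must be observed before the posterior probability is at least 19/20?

Prior odds = 0.034/0.966 = 17/483.
False-positive rate = 1 − 0.96 = 0.04; likelihood ratio of a positive = 0.87/0.04 = 21.75.
Target odds: 0.95 ÷ 0.05 = 19.
Need (17/483) × 21.75ⁿ ≥ 19, i.e. 21.75ⁿ ≥ 9177/17.
21.75² = 473.0625 falls short of 9177/17 but 21.75³ = 658503/64 reaches it, so n = 3.

3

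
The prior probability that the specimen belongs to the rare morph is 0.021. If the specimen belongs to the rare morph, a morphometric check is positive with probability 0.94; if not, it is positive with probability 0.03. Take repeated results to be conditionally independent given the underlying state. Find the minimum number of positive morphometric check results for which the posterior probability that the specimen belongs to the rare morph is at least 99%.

3

Prior odds: 0.021 ÷ 0.979 = 21/979.
Likelihood ratio of a positive = 0.94/0.03 = 94/3.
Target posterior odds = 0.99/0.01 = 99.
Require (94/3)ⁿ ≥ 99 ÷ (21/979) = 32307/7.
(94/3)² = 8836/9 falls short of 32307/7 but (94/3)³ = 830584/27 reaches it, so n = 3.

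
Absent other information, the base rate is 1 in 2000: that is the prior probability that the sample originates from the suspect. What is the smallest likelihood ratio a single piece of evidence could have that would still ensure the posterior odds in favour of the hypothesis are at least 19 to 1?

Prior odds = 0.0005/0.9995 = 1/1999.
Target odds = 19.
Required Bayes factor = 19 ÷ (1/1999) = 37981.

37981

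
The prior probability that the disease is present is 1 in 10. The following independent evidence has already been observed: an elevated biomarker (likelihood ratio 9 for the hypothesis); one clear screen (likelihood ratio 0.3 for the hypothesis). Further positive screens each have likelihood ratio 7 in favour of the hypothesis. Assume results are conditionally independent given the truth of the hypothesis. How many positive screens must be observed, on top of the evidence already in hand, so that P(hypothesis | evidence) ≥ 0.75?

Prior odds = 0.1/0.9 = 1/9.
Combined Bayes factor of the evidence already in hand = 9 × 0.3 = 2.7.
Odds after that evidence = (1/9) × 2.7 = 0.3.
Target odds = 0.75/0.25 = 3.
Need 7ⁿ ≥ 3 ÷ 0.3 = 10.
7¹ = 7 falls short of 10 but 7² = 49 reaches it, so n = 2.

2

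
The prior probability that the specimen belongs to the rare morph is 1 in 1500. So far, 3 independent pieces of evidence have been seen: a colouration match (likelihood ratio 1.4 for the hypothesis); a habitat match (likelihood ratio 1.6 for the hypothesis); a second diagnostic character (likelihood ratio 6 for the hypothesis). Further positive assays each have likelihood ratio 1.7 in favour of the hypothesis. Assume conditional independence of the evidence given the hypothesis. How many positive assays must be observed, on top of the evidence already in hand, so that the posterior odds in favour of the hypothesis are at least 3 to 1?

11

Prior odds = (1/1500)/(1499/1500) = 1/1499.
Combined Bayes factor of the evidence already in hand = 1.4 × 1.6 × 6 = 13.44.
Odds after that evidence = (1/1499) × 13.44 = 336/37475.
Target odds = 3.
Need 1.7ⁿ ≥ 3 ÷ (336/37475) = 37475/112.
1.7¹⁰ ≈201.599 falls short of 37475/112 but 1.7¹¹ ≈342.719 reaches it, so n = 11.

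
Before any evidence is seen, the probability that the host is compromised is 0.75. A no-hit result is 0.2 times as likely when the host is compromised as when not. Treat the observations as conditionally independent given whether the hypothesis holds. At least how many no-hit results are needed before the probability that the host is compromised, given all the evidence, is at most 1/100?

Prior odds: 0.75 ÷ 0.25 = 3.
Likelihood ratio per no-hit result = 0.2.
Target posterior odds = 0.01/0.99 = 1/99.
Need 3 × 0.2ⁿ ≤ 1/99, i.e. 0.2ⁿ ≤ 1/297.
0.2³ = 0.008 is still above 1/297 but 0.2⁴ = 0.0016 is at or below it, so n = 4.

4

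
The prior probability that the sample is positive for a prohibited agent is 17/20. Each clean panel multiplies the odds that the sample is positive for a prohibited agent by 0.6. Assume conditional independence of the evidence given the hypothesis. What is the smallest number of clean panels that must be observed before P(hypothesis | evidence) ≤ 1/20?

10

Prior odds = 0.85/0.15 = 17/3.
Likelihood ratio per clean panel = 0.6.
Target odds: 0.05 ÷ 0.95 = 1/19.
Require 0.6ⁿ ≤ 1/19 ÷ (17/3) = 3/323.
0.6⁹ = 19683/1953125 is still above 3/323 but 0.6¹⁰ = 59049/9765625 is at or below it, so n = 10.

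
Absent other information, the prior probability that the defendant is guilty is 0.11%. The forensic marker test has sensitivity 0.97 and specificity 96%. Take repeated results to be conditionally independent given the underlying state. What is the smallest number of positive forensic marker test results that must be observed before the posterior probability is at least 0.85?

3

Prior odds: 0.0011 ÷ 0.9989 = 11/9989.
False-positive rate = 1 − 0.96 = 0.04; likelihood ratio of a positive = 0.97/0.04 = 24.25.
Target posterior odds = 0.85/0.15 = 17/3.
Need (11/9989) × 24.25ⁿ ≥ 17/3, i.e. 24.25ⁿ ≥ 169813/33.
24.25² = 588.0625 falls short of 169813/33 but 24.25³ = 912673/64 reaches it, so n = 3.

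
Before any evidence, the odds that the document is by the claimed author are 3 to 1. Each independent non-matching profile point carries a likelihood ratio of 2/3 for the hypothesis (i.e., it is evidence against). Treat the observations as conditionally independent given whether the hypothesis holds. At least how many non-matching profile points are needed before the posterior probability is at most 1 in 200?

Prior odds = 3.
Likelihood ratio per non-matching profile point = 2/3.
Target posterior odds = 0.005/0.995 = 1/199.
Need 3 × (2/3)ⁿ ≤ 1/199, i.e. (2/3)ⁿ ≤ 1/597.
(2/3)¹⁵ = 32768/14348907 is still above 1/597 but (2/3)¹⁶ = 65536/43046721 is at or below it, so n = 16.

16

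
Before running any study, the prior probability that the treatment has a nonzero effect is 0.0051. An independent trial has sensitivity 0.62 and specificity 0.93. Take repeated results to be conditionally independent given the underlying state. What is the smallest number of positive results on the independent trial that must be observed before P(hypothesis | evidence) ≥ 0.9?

4

Prior odds: 0.0051 ÷ 0.9949 = 51/9949.
False-positive rate = 1 − 0.93 = 0.07; likelihood ratio of a positive = 0.62/0.07 = 62/7.
Target posterior odds = 0.9/0.1 = 9.
Need (51/9949) × (62/7)ⁿ ≥ 9, i.e. (62/7)ⁿ ≥ 29847/17.
(62/7)³ = 238328/343 falls short of 29847/17 but (62/7)⁴ = 14776336/2401 reaches it, so n = 4.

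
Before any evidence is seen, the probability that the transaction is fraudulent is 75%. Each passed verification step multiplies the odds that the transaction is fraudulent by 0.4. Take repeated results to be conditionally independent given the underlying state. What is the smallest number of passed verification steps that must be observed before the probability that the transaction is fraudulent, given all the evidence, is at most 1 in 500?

8

Prior odds = 0.75/0.25 = 3.
Likelihood ratio per passed verification step = 0.4.
Target posterior odds = 0.002/0.998 = 1/499.
Need 3 × 0.4ⁿ ≤ 1/499, i.e. 0.4ⁿ ≤ 1/1497.
0.4⁷ = 128/78125 is still above 1/1497 but 0.4⁸ = 256/390625 is at or below it, so n = 8.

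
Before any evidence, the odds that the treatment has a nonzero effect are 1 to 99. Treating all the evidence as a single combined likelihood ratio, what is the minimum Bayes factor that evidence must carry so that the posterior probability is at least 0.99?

9801

Prior odds = 1/99.
Target odds = 0.99/0.01 = 99.
Required Bayes factor = 99 ÷ (1/99) = 9801.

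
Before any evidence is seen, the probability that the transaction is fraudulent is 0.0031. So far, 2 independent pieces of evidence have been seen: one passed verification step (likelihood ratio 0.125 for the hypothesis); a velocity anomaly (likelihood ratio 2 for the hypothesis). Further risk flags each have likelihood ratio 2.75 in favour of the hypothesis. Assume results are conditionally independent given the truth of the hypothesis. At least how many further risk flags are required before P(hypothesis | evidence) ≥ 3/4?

9

Prior odds = 0.0031/0.9969 = 31/9969.
Combined Bayes factor of the evidence already in hand = 0.125 × 2 = 0.25.
Odds after that evidence = (31/9969) × 0.25 = 31/39876.
Target odds = 0.75/0.25 = 3.
Need 2.75ⁿ ≥ 3 ÷ (31/39876) = 119628/31.
2.75⁸ = 214358881/65536 falls short of 119628/31 but 2.75⁹ ≈8994.86 reaches it, so n = 9.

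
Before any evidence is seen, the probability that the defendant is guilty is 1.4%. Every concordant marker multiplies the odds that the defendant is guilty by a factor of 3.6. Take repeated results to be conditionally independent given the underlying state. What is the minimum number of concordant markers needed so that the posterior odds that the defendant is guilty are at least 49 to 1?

7

Prior odds: 0.014 ÷ 0.986 = 7/493.
Likelihood ratio per concordant marker = 3.6.
Target odds = 49.
Need (7/493) × 3.6ⁿ ≥ 49, i.e. 3.6ⁿ ≥ 3451.
3.6⁶ = 34012224/15625 falls short of 3451 but 3.6⁷ = 612220032/78125 reaches it, so n = 7.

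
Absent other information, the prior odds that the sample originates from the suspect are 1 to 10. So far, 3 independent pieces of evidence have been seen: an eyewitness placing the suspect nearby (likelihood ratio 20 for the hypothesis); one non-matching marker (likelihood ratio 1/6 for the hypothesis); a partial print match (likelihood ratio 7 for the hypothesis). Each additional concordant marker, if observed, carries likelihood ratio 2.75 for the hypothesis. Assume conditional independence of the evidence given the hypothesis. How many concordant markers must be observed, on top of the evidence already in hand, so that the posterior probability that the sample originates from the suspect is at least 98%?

Prior odds = 0.1.
Combined Bayes factor of the evidence already in hand = 20 × (1/6) × 7 = 70/3.
Odds after that evidence = 0.1 × 70/3 = 7/3.
Target odds = 0.98/0.02 = 49.
Need 2.75ⁿ ≥ 49 ÷ (7/3) = 21.
2.75³ = 20.796875 falls short of 21 but 2.75⁴ = 57.19140625 reaches it, so n = 4.

4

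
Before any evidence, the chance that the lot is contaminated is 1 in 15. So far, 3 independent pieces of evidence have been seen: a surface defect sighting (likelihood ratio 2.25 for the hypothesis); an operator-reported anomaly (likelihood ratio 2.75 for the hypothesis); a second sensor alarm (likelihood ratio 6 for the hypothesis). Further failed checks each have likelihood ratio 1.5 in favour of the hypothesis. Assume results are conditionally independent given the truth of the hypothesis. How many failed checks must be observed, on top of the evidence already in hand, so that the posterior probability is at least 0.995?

11

Prior odds = (1/15)/(14/15) = 1/14.
Combined Bayes factor of the evidence already in hand = 2.25 × 2.75 × 6 = 37.125.
Odds after that evidence = (1/14) × 37.125 = 297/112.
Target odds = 0.995/0.005 = 199.
Need 1.5ⁿ ≥ 199 ÷ (297/112) = 22288/297.
1.5¹⁰ = 59049/1024 falls short of 22288/297 but 1.5¹¹ = 177147/2048 reaches it, so n = 11.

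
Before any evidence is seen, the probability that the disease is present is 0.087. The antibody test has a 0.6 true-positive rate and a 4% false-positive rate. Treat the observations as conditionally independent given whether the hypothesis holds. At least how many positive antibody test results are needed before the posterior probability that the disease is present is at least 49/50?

3

Prior odds: 0.087 ÷ 0.913 = 87/913.
Likelihood ratio of a positive result = 0.6/0.04 = 15.
Target posterior odds = 0.98/0.02 = 49.
Need (87/913) × 15ⁿ ≥ 49, i.e. 15ⁿ ≥ 44737/87.
15² = 225 falls short of 44737/87 but 15³ = 3375 reaches it, so n = 3.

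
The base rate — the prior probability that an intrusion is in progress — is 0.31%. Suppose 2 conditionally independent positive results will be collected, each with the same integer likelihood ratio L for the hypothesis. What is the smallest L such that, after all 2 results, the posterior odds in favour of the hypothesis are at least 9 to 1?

Prior odds = 0.0031/0.9969 = 31/9969.
Target odds = 9.
Need L² ≥ 9 ÷ (31/9969) = 89721/31.
53² = 2809 < 89721/31 ≤ 2916 = 54², so L = 54.

54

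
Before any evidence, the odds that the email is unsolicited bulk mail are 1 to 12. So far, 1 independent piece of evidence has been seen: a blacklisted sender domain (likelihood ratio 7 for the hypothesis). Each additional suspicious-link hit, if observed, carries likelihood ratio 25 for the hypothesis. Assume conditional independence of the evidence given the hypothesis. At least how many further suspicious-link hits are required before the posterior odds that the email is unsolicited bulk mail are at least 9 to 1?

Prior odds = 1/12.
Bayes factor of the evidence already in hand = 7.
Odds after that evidence = (1/12) × 7 = 7/12.
Target odds = 9.
Need 25ⁿ ≥ 9 ÷ (7/12) = 108/7.
25¹ = 25, which meets the required 108/7; so n = 1.

1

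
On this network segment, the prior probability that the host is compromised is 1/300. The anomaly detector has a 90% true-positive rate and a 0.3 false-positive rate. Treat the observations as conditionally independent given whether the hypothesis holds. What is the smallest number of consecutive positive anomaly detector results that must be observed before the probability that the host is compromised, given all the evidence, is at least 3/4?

7

Prior odds: (1/300) ÷ (299/300) = 1/299.
Likelihood ratio of a positive result = 0.9/0.3 = 3.
Target posterior odds = 0.75/0.25 = 3.
Require 3ⁿ ≥ 3 ÷ (1/299) = 897.
3⁶ = 729 falls short of 897 but 3⁷ = 2187 reaches it, so n = 7.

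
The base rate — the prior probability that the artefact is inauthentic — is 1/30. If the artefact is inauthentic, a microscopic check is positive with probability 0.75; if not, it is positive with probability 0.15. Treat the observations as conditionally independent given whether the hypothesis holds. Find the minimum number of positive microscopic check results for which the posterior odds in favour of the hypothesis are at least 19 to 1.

4

Prior odds = (1/30)/(29/30) = 1/29.
Likelihood ratio of a positive = 0.75/0.15 = 5.
Target odds = 19.
Need (1/29) × 5ⁿ ≥ 19, i.e. 5ⁿ ≥ 551.
5³ = 125 falls short of 551 but 5⁴ = 625 reaches it, so n = 4.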